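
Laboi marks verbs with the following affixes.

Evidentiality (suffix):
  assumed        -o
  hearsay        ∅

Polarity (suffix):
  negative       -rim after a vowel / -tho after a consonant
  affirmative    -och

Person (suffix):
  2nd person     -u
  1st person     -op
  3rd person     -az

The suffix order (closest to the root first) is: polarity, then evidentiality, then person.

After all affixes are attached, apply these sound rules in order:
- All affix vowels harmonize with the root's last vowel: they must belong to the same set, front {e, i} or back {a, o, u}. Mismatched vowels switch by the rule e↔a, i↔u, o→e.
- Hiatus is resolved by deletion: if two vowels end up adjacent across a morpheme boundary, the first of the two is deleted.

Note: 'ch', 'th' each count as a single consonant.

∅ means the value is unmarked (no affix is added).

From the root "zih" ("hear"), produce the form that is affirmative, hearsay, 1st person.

zihechep

Attach polarity affirmative -och → zihoch.
evidentiality = hearsay: zero marking, form stays zihoch.
Attach person 1st person -op → zihochop.
Apply vowel harmony: zihochop → zihechep.
Vowel deletion: no change.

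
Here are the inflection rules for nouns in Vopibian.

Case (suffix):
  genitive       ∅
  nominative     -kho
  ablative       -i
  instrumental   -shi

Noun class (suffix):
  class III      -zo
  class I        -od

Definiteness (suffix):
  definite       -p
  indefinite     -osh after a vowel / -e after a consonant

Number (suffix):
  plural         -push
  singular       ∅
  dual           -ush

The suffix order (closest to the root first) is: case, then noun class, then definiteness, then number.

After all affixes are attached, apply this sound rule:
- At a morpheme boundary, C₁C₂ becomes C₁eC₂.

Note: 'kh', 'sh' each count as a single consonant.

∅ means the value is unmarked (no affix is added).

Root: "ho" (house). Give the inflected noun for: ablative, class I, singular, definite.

hoiodep

Attach case ablative -i → hoi.
Attach noun class class I -od → hoiod.
Attach definiteness definite -p → hoiodp.
number = singular: zero marking, form stays hoiodp.
Apply epenthesis: hoiodp → hoiodep.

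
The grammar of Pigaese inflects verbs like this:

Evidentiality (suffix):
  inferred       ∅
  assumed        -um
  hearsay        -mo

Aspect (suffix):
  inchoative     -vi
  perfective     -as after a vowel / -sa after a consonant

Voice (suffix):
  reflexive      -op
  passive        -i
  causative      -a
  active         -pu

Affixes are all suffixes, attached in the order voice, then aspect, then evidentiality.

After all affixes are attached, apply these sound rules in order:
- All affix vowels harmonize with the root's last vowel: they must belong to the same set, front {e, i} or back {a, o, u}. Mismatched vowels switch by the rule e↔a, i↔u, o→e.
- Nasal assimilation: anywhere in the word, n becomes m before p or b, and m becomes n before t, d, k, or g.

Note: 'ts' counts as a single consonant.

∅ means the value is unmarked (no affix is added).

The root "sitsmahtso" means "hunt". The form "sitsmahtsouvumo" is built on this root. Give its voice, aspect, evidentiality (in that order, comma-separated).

passive, inchoative, hearsay

Segment: sitsmahtso-i-vi-mo.
voice: -i → passive.
aspect: -vi → inchoative.
evidentiality: -mo → hearsay.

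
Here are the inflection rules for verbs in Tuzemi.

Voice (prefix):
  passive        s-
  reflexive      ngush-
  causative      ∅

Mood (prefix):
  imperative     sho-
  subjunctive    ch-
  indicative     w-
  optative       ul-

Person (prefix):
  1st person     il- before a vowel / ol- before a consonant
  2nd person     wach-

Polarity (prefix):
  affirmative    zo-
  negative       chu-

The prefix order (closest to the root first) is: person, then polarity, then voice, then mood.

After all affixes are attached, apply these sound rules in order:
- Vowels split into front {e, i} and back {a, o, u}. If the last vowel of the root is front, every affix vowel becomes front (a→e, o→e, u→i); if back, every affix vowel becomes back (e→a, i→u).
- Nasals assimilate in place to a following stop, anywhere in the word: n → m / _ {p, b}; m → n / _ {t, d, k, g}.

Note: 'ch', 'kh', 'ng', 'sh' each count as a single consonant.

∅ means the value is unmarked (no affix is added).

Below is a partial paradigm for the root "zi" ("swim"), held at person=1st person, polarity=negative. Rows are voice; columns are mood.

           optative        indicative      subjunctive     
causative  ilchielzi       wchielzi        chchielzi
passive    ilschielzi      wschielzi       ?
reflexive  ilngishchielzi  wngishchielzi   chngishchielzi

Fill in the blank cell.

Attach person 1st person ol- (before consonant 'z') → olzi.
Attach polarity negative chu- → chuolzi.
Attach voice passive s- → schuolzi.
Attach mood subjunctive ch- → chschuolzi.
Apply vowel harmony: chschuolzi → chschielzi.
Nasal assimilation: no change.

chschielzi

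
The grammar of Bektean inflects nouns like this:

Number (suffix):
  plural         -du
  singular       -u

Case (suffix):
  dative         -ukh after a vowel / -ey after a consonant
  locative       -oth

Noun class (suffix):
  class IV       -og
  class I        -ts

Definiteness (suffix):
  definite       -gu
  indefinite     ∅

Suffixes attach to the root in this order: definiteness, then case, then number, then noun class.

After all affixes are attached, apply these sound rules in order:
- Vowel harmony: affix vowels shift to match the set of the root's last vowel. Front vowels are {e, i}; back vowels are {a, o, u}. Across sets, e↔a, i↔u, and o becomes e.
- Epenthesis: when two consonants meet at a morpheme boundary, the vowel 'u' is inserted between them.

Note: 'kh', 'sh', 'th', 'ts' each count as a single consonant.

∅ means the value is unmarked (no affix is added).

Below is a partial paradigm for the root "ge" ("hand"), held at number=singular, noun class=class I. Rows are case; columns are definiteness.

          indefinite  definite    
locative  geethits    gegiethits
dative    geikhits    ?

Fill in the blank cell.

gegiikhits

Attach definiteness definite -gu → gegu.
Attach case dative -ukh (after vowel 'u') → geguukh.
Attach number singular -u → geguukhu.
Attach noun class class I -ts → geguukhuts.
Apply vowel harmony: geguukhuts → gegiikhits.
Epenthesis: no change.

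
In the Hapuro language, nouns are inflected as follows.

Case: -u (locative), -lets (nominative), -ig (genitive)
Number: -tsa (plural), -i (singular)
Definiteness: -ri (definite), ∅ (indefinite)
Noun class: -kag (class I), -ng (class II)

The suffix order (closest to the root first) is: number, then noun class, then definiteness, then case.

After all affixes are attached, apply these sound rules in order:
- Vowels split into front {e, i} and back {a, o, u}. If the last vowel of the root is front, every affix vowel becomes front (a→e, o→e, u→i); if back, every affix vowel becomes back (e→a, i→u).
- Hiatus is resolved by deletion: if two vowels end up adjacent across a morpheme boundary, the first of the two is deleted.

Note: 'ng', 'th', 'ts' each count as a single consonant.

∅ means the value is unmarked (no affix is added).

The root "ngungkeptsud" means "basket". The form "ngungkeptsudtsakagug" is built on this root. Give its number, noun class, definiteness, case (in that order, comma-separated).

plural, class I, indefinite, genitive

Segment: ngungkeptsud-tsa-kag-ig.
number: -tsa → plural.
noun class: -kag → class I.
definiteness: ∅ → indefinite.
case: -ig → genitive.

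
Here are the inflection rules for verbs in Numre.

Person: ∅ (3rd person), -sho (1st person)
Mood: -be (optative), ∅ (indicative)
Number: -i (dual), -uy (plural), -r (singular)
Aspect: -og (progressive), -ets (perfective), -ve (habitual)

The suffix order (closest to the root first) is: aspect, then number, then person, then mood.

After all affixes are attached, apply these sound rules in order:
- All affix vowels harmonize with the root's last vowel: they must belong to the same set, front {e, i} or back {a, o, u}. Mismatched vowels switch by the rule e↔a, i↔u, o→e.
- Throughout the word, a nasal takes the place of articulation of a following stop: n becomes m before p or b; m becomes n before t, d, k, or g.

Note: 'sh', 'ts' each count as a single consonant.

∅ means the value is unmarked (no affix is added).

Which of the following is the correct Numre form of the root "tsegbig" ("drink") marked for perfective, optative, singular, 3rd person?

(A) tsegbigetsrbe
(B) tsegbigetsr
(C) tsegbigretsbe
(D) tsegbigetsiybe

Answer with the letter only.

A

Attach aspect perfective -ets → tsegbigets.
Attach number singular -r → tsegbigetsr.
person = 3rd person: zero marking, form stays tsegbigetsr.
Attach mood optative -be → tsegbigetsrbe.
Vowel harmony: no change.
Nasal assimilation: no change.
So the correct form is tsegbigetsrbe, option (A).
(D) tsegbigetsiybe is wrong: it uses plural instead of singular for number.
(B) tsegbigetsr is wrong: it uses indicative instead of optative for mood.
(C) tsegbigretsbe is wrong: it has the affixes in the wrong order.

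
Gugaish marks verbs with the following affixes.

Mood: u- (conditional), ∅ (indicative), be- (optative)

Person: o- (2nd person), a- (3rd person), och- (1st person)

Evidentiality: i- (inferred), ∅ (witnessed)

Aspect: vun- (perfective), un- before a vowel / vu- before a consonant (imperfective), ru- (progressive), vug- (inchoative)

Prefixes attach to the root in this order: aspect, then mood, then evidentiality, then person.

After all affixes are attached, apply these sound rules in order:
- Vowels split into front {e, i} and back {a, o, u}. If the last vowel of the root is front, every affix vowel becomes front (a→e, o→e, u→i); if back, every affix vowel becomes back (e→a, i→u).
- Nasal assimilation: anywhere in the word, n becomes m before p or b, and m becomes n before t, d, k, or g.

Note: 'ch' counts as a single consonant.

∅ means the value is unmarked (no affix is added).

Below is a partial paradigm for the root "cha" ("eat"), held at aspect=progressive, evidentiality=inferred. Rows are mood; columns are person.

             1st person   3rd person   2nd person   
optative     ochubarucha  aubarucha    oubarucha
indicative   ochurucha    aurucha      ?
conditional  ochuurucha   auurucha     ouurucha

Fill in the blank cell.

ourucha

Attach aspect progressive ru- → rucha.
mood = indicative: zero marking, form stays rucha.
Attach evidentiality inferred i- → irucha.
Attach person 2nd person o- → oirucha.
Apply vowel harmony: oirucha → ourucha.
Nasal assimilation: no change.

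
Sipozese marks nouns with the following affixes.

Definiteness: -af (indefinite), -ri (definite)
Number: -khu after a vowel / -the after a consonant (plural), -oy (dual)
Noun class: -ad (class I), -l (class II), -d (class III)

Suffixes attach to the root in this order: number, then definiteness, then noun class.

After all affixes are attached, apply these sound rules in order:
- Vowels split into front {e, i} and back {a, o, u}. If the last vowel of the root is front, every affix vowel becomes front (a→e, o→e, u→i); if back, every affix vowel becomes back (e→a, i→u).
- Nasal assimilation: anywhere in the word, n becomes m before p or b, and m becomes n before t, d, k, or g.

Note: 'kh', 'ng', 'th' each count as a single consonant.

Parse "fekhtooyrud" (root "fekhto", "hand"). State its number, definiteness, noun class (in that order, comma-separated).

Segment: fekhto-oy-ri-d.
number: -oy → dual.
definiteness: -ri → definite.
noun class: -d → class III.

dual, definite, class III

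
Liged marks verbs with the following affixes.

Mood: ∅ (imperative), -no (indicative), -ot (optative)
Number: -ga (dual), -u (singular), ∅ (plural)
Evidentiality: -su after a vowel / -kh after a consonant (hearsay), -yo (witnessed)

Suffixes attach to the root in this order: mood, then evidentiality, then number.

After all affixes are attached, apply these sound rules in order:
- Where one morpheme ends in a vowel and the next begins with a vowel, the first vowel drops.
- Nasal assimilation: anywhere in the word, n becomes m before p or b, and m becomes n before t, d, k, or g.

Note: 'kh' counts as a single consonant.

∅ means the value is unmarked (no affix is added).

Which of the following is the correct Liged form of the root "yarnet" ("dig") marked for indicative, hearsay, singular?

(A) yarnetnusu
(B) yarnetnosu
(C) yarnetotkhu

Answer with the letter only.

B

Attach mood indicative -no → yarnetno.
Attach evidentiality hearsay -su (after vowel 'o') → yarnetnosu.
Attach number singular -u → yarnetnosuu.
Apply vowel deletion: yarnetnosuu → yarnetnosu.
Nasal assimilation: no change.
So the correct form is yarnetnosu, option (B).
(A) yarnetnusu is wrong: it has the affixes in the wrong order.
(C) yarnetotkhu is wrong: it uses optative instead of indicative for mood.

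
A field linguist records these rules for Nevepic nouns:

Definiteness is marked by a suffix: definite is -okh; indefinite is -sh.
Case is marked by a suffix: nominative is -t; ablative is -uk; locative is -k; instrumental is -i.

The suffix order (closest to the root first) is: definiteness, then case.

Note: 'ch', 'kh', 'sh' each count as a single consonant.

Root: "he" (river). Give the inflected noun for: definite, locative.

Attach definiteness definite -okh → heokh.
Attach case locative -k → heokhk.

heokhk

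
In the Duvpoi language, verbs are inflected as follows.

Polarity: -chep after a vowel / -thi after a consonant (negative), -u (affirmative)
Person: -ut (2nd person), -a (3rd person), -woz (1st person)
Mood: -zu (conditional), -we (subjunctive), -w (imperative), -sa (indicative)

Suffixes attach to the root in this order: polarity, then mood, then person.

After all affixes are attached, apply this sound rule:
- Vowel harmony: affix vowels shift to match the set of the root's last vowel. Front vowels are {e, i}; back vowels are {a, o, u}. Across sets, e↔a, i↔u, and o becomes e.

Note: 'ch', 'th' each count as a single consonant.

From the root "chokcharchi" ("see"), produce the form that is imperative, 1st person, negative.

chokcharchichepwwez

Attach polarity negative -chep (after vowel 'i') → chokcharchichep.
Attach mood imperative -w → chokcharchichepw.
Attach person 1st person -woz → chokcharchichepwwoz.
Apply vowel harmony: chokcharchichepwwoz → chokcharchichepwwez.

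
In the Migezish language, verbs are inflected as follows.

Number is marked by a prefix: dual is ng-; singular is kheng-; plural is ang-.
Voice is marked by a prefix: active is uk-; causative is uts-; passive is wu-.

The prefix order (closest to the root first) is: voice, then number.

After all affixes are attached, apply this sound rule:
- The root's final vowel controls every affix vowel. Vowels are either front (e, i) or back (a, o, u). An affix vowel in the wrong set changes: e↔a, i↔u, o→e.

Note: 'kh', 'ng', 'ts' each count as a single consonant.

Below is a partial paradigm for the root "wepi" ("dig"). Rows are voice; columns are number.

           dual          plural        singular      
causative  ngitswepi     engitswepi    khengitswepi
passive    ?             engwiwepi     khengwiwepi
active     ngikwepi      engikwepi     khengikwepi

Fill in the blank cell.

Attach voice passive wu- → wuwepi.
Attach number dual ng- → ngwuwepi.
Apply vowel harmony: ngwuwepi → ngwiwepi.

ngwiwepi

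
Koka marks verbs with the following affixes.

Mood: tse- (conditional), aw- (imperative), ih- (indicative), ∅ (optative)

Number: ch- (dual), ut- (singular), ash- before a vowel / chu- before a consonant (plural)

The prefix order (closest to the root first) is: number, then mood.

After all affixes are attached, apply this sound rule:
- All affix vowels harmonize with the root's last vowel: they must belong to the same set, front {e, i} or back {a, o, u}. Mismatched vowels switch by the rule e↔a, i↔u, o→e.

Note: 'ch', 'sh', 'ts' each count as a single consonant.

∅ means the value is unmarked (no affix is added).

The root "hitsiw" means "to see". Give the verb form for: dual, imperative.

ewchhitsiw

Attach number dual ch- → chhitsiw.
Attach mood imperative aw- → awchhitsiw.
Apply vowel harmony: awchhitsiw → ewchhitsiw.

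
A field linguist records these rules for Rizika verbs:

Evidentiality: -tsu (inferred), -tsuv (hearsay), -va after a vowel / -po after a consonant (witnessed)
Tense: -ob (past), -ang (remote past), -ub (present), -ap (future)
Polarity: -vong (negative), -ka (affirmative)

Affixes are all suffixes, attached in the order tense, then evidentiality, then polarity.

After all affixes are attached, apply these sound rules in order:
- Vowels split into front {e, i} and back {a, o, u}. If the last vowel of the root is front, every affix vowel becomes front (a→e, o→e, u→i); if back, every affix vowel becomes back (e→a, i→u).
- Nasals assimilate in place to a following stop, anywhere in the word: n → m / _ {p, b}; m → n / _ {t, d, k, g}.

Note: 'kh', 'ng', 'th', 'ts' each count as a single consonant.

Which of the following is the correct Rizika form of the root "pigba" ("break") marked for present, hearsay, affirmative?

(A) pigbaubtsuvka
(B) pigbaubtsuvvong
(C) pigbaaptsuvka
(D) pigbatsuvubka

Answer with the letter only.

Attach tense present -ub → pigbaub.
Attach evidentiality hearsay -tsuv → pigbaubtsuv.
Attach polarity affirmative -ka → pigbaubtsuvka.
Vowel harmony: no change.
Nasal assimilation: no change.
So the correct form is pigbaubtsuvka, option (A).
(D) pigbatsuvubka is wrong: it has the affixes in the wrong order.
(B) pigbaubtsuvvong is wrong: it uses negative instead of affirmative for polarity.
(C) pigbaaptsuvka is wrong: it uses future instead of present for tense.

A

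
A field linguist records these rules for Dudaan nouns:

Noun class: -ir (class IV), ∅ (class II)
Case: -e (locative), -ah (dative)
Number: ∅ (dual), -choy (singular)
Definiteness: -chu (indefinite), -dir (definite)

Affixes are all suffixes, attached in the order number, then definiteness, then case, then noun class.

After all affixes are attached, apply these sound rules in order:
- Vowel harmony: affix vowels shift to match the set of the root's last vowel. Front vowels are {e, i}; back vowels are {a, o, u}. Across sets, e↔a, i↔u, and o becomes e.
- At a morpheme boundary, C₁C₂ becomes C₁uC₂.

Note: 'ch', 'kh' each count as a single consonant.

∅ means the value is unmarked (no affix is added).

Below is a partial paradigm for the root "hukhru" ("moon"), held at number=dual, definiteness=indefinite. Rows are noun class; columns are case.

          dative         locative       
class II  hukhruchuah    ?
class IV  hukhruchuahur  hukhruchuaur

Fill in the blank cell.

number = dual: zero marking, form stays hukhru.
Attach definiteness indefinite -chu → hukhruchu.
Attach case locative -e → hukhruchue.
noun class = class II: zero marking, form stays hukhruchue.
Apply vowel harmony: hukhruchue → hukhruchua.
Epenthesis: no change.

hukhruchua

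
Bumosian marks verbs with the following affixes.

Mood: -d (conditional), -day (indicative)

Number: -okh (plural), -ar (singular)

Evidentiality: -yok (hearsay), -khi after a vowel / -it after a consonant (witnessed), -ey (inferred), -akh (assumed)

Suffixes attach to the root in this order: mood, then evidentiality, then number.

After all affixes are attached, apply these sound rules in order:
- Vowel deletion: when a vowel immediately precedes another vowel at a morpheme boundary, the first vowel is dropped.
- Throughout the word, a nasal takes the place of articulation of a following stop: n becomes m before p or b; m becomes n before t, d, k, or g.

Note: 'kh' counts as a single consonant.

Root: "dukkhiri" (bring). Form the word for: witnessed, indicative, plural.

Attach mood indicative -day → dukkhiriday.
Attach evidentiality witnessed -it (after consonant 'y') → dukkhiridayit.
Attach number plural -okh → dukkhiridayitokh.
Vowel deletion: no change.
Nasal assimilation: no change.

dukkhiridayitokh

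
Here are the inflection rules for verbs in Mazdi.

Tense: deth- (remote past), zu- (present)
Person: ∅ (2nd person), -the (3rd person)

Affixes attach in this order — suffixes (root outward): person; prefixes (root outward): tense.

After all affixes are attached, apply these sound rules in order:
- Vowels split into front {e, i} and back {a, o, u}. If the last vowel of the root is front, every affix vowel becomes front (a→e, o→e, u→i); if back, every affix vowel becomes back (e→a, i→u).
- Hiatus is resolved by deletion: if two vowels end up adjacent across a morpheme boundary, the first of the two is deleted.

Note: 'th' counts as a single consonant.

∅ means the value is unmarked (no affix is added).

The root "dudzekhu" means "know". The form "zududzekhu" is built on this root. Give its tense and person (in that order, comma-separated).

present, 2nd person

Segment: zu-dudzekhu.
tense: zu- → present.
person: ∅ → 2nd person.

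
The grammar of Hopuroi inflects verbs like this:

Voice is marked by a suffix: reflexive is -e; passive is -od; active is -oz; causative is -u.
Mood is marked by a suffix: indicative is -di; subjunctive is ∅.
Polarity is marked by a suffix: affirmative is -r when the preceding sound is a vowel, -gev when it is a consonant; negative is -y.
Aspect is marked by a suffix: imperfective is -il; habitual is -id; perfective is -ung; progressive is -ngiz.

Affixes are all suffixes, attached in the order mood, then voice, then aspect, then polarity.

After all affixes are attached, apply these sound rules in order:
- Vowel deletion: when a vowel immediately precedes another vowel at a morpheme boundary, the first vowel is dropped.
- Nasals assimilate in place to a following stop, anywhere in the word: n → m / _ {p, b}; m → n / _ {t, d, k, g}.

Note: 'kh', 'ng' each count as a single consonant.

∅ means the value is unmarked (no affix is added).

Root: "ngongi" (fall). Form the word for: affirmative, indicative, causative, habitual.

ngongididgev

Attach mood indicative -di → ngongidi.
Attach voice causative -u → ngongidiu.
Attach aspect habitual -id → ngongidiuid.
Attach polarity affirmative -gev (after consonant 'd') → ngongidiuidgev.
Apply vowel deletion: ngongidiuidgev → ngongididgev.
Nasal assimilation: no change.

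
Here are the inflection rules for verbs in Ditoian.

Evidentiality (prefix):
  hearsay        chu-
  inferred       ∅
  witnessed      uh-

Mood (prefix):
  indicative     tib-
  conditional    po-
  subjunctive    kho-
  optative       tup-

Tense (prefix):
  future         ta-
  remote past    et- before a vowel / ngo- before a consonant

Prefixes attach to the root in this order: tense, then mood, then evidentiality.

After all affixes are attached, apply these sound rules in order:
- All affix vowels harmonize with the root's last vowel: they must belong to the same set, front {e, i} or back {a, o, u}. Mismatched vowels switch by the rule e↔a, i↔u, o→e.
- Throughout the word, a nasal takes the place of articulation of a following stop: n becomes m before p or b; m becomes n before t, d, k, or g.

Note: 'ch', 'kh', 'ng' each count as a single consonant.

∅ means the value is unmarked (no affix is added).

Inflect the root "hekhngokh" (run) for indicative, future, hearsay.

chutubtahekhngokh

Attach tense future ta- → tahekhngokh.
Attach mood indicative tib- → tibtahekhngokh.
Attach evidentiality hearsay chu- → chutibtahekhngokh.
Apply vowel harmony: chutibtahekhngokh → chutubtahekhngokh.
Nasal assimilation: no change.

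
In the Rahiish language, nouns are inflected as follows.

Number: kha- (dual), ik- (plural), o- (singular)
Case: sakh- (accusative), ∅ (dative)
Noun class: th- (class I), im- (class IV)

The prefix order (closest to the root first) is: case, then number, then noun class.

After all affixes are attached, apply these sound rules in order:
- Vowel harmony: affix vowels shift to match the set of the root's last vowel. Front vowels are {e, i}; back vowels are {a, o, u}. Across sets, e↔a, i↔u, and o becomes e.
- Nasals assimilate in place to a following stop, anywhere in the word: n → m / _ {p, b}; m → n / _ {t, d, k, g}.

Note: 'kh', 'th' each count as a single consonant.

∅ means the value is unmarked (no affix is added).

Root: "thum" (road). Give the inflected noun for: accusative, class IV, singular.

Attach case accusative sakh- → sakhthum.
Attach number singular o- → osakhthum.
Attach noun class class IV im- → imosakhthum.
Apply vowel harmony: imosakhthum → umosakhthum.
Nasal assimilation: no change.

umosakhthum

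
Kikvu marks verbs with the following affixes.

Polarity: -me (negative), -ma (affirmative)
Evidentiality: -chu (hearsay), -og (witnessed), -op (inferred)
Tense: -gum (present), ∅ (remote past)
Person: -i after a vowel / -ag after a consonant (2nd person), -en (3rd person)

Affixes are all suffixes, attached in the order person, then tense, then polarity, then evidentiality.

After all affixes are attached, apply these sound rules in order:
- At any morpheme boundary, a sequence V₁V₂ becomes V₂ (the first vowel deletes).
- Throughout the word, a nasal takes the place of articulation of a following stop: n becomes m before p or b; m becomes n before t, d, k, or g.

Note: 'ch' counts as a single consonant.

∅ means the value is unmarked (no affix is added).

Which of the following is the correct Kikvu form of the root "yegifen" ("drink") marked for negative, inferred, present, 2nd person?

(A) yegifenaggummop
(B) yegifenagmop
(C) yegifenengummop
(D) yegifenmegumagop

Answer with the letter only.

A

Attach person 2nd person -ag (after consonant 'n') → yegifenag.
Attach tense present -gum → yegifenaggum.
Attach polarity negative -me → yegifenaggumme.
Attach evidentiality inferred -op → yegifenaggummeop.
Apply vowel deletion: yegifenaggummeop → yegifenaggummop.
Nasal assimilation: no change.
So the correct form is yegifenaggummop, option (A).
(C) yegifenengummop is wrong: it uses 3rd person instead of 2nd person for person.
(B) yegifenagmop is wrong: it uses remote past instead of present for tense.
(D) yegifenmegumagop is wrong: it has the affixes in the wrong order.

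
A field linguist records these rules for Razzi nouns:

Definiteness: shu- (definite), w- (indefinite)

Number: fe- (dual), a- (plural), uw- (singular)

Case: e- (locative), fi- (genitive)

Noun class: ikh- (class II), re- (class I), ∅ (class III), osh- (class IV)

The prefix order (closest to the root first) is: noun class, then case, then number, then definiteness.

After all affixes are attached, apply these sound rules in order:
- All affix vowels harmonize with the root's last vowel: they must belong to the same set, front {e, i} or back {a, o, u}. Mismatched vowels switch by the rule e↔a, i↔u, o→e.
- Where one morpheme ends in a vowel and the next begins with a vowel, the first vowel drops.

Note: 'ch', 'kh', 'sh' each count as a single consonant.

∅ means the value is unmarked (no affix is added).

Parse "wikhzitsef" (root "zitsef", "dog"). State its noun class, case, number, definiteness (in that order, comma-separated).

class II, locative, plural, indefinite

Segment: w-a-e-ikh-zitsef.
noun class: ikh- → class II.
case: e- → locative.
number: a- → plural.
definiteness: w- → indefinite.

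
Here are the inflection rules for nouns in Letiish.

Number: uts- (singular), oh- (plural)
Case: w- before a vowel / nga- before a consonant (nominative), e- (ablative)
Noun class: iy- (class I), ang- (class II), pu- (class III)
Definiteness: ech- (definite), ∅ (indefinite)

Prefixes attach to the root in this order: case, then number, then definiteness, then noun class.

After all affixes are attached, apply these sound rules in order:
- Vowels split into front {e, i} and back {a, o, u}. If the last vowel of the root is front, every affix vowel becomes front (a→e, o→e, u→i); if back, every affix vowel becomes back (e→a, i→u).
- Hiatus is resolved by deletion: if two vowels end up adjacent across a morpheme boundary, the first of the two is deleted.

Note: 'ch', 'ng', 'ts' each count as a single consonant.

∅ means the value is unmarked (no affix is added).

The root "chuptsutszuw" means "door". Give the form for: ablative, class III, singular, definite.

pachutsachuptsutszuw

Attach case ablative e- → echuptsutszuw.
Attach number singular uts- → utsechuptsutszuw.
Attach definiteness definite ech- → echutsechuptsutszuw.
Attach noun class class III pu- → puechutsechuptsutszuw.
Apply vowel harmony: puechutsechuptsutszuw → puachutsachuptsutszuw.
Apply vowel deletion: puachutsachuptsutszuw → pachutsachuptsutszuw.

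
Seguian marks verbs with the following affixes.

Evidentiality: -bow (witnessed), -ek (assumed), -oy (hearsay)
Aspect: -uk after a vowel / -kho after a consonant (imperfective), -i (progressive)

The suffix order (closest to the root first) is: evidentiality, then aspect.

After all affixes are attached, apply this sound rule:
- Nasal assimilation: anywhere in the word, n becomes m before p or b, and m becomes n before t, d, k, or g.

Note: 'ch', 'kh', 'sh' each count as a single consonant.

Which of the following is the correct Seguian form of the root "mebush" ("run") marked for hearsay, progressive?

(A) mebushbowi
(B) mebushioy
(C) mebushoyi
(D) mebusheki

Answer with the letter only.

Attach evidentiality hearsay -oy → mebushoy.
Attach aspect progressive -i → mebushoyi.
Nasal assimilation: no change.
So the correct form is mebushoyi, option (C).
(D) mebusheki is wrong: it uses assumed instead of hearsay for evidentiality.
(A) mebushbowi is wrong: it uses witnessed instead of hearsay for evidentiality.
(B) mebushioy is wrong: it has the affixes in the wrong order.

C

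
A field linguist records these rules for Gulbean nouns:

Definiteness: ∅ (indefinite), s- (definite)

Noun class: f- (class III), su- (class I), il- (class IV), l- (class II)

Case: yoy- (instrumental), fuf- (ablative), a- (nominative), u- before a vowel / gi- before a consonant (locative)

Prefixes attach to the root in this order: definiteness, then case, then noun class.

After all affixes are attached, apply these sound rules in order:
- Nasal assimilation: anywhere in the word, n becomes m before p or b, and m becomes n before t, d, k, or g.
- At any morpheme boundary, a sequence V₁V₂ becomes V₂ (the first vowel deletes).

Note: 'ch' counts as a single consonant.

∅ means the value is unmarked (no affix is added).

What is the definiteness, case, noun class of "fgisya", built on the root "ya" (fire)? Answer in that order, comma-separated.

definite, locative, class III

Segment: f-gi-s-ya.
definiteness: s- → definite.
case: u/gi- → locative.
noun class: f- → class III.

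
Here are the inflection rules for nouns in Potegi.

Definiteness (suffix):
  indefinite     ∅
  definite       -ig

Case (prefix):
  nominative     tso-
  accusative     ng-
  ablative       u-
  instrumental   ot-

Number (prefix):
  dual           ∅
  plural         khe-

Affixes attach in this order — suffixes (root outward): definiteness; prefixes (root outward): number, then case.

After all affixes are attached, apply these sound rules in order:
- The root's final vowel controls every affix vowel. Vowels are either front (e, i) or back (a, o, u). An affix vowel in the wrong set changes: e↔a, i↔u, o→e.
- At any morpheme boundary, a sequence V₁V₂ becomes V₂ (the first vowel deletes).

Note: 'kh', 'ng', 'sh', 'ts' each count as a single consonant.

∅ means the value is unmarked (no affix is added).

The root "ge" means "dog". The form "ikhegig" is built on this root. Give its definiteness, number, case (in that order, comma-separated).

Segment: u-khe-ge-ig.
definiteness: -ig → definite.
number: khe- → plural.
case: u- → ablative.

definite, plural, ablative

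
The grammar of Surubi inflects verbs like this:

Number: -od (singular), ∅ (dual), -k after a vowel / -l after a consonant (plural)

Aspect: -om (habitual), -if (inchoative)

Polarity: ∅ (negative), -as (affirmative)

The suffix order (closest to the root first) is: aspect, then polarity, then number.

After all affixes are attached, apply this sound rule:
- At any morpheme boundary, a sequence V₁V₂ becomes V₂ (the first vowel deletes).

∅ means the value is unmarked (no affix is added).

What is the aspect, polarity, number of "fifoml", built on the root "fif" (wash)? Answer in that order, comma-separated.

habitual, negative, plural

Segment: fif-om-l.
aspect: -om → habitual.
polarity: ∅ → negative.
number: -k/l → plural.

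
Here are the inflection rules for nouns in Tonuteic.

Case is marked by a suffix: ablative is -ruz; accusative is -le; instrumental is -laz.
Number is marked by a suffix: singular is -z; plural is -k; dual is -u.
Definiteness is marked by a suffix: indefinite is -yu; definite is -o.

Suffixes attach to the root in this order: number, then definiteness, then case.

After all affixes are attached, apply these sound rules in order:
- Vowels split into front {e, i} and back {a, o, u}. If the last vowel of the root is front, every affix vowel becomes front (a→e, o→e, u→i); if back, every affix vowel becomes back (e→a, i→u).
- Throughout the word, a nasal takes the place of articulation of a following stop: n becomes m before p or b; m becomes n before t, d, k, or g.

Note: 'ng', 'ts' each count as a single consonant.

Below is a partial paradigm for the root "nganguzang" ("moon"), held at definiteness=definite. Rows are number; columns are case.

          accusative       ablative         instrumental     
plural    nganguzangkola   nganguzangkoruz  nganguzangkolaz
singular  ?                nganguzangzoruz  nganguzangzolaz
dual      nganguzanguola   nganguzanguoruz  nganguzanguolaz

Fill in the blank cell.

Attach number singular -z → nganguzangz.
Attach definiteness definite -o → nganguzangzo.
Attach case accusative -le → nganguzangzole.
Apply vowel harmony: nganguzangzole → nganguzangzola.
Nasal assimilation: no change.

nganguzangzola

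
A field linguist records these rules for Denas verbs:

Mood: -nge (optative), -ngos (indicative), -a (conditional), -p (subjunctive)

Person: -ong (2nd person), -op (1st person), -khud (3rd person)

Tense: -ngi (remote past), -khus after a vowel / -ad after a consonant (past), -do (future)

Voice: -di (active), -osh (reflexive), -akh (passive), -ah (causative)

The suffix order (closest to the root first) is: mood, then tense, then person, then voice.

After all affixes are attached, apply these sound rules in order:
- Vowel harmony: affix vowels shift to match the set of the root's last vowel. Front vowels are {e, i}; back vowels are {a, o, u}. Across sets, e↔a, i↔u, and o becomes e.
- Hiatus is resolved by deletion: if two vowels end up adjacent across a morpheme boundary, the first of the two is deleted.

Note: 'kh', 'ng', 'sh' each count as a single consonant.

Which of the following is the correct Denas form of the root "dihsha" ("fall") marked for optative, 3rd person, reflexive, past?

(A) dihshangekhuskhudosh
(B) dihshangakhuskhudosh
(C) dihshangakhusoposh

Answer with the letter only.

B

Attach mood optative -nge → dihshange.
Attach tense past -khus (after vowel 'e') → dihshangekhus.
Attach person 3rd person -khud → dihshangekhuskhud.
Attach voice reflexive -osh → dihshangekhuskhudosh.
Apply vowel harmony: dihshangekhuskhudosh → dihshangakhuskhudosh.
Vowel deletion: no change.
So the correct form is dihshangakhuskhudosh, option (B).
(A) dihshangekhuskhudosh is wrong: it fails to apply the sound rule(s).
(C) dihshangakhusoposh is wrong: it uses 1st person instead of 3rd person for person.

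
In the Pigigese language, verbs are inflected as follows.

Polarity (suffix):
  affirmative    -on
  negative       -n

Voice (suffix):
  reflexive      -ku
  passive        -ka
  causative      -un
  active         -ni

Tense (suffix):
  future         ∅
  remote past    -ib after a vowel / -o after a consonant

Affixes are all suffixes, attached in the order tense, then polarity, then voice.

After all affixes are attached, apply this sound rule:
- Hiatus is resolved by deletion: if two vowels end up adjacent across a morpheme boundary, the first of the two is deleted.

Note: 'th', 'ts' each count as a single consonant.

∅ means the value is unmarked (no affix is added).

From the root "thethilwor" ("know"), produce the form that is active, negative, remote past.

Attach tense remote past -o (after consonant 'r') → thethilworo.
Attach polarity negative -n → thethilworon.
Attach voice active -ni → thethilworonni.
Vowel deletion: no change.

thethilworonni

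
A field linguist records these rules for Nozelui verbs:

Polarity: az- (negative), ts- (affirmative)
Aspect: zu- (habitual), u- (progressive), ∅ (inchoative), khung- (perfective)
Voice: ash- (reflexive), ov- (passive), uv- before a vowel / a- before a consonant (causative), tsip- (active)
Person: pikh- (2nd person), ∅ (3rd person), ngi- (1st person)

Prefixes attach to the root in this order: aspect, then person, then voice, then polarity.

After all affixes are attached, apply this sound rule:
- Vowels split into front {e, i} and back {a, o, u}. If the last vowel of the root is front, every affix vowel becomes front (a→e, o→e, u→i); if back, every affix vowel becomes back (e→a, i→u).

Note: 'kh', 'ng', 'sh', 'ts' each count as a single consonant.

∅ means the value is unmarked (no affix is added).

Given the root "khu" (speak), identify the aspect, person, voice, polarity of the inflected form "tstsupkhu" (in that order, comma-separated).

Segment: ts-tsip-khu.
aspect: ∅ → inchoative.
person: ∅ → 3rd person.
voice: tsip- → active.
polarity: ts- → affirmative.

inchoative, 3rd person, active, affirmative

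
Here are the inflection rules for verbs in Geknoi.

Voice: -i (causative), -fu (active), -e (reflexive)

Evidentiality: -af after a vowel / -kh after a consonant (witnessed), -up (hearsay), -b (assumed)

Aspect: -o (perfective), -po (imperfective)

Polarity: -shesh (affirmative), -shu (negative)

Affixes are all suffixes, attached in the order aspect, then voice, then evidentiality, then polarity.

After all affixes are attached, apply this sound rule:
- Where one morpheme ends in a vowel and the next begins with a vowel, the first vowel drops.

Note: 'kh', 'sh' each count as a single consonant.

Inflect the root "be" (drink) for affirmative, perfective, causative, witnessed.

bafshesh

Attach aspect perfective -o → beo.
Attach voice causative -i → beoi.
Attach evidentiality witnessed -af (after vowel 'i') → beoiaf.
Attach polarity affirmative -shesh → beoiafshesh.
Apply vowel deletion: beoiafshesh → bafshesh.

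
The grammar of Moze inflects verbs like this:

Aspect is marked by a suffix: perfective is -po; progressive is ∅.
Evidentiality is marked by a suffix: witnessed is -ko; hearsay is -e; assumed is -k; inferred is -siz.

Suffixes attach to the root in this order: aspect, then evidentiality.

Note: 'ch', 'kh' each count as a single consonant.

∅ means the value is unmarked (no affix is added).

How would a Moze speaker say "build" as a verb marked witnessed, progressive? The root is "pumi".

aspect = progressive: zero marking, form stays pumi.
Attach evidentiality witnessed -ko → pumiko.

pumiko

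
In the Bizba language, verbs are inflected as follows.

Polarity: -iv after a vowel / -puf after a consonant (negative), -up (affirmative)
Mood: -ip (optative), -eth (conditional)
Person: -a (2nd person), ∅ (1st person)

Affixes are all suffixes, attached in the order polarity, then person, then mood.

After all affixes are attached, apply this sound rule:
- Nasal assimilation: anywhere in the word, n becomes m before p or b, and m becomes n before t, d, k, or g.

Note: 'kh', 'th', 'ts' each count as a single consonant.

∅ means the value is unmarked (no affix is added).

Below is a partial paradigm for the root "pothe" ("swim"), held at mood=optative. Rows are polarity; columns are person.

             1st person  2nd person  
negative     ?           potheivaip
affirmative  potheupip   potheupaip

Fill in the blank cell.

Attach polarity negative -iv (after vowel 'e') → potheiv.
person = 1st person: zero marking, form stays potheiv.
Attach mood optative -ip → potheivip.
Nasal assimilation: no change.

potheivip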